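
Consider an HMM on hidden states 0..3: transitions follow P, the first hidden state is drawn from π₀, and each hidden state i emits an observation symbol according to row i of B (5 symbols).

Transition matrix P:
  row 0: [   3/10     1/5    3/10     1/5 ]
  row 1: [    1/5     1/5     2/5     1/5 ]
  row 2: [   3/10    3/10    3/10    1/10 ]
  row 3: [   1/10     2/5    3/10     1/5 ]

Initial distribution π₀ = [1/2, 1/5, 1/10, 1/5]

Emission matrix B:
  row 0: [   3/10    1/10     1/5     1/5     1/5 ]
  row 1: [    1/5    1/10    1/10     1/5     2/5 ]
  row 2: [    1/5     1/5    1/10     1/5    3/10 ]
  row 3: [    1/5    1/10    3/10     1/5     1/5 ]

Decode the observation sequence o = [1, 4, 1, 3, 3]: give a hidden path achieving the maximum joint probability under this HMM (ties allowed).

path = [0, 1, 2, 1, 2]

t=0: δ = [5.000e-02, 2.000e-02, 2.000e-02, 2.000e-02]  (obs o_0=1)
t=1: δ = [3.000e-03, 4.000e-03, 4.500e-03, 2.000e-03]  ψ = [0, 0, 0, 0]  (obs o_1=4)
t=2: δ = [1.350e-04, 1.350e-04, 3.200e-04, 8.000e-05]  ψ = [2, 2, 1, 1]  (obs o_2=1)
t=3: δ = [1.920e-05, 1.920e-05, 1.920e-05, 6.400e-06]  ψ = [2, 2, 2, 2]  (obs o_3=3)
t=4: δ = [1.152e-06, 1.152e-06, 1.536e-06, 7.680e-07]  ψ = [0, 2, 1, 0]  (obs o_4=3)
backtrack: best end state = 2; path = [0, 1, 2, 1, 2]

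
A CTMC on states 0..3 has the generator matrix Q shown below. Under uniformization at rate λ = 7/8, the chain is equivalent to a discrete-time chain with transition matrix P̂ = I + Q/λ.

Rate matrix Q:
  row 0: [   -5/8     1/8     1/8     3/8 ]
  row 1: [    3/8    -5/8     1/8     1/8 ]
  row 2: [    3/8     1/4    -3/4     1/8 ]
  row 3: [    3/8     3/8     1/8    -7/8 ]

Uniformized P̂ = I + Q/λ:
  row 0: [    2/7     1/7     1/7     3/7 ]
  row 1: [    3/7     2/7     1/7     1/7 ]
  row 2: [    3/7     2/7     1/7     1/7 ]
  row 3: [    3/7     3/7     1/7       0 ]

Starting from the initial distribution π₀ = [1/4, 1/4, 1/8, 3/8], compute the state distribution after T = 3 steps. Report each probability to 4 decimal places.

π = [0.3754, 0.2657, 0.1429, 0.2161]

t=0: π = [0.2500, 0.2500, 0.1250, 0.3750]
t=1: π = [0.3929, 0.3036, 0.1429, 0.1607]
t=2: π = [0.3724, 0.2526, 0.1429, 0.2321]
t=3: π = [0.3754, 0.2657, 0.1429, 0.2161]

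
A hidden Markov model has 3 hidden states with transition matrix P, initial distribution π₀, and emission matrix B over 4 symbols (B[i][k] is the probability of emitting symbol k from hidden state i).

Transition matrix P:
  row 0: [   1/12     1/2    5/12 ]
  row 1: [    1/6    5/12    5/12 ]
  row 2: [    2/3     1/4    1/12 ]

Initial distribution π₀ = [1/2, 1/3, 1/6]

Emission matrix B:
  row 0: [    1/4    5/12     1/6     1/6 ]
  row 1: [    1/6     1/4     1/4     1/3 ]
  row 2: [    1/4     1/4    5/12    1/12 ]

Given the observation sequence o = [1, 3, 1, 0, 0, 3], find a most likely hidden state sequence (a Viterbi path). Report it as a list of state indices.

path = [0, 1, 1, 2, 0, 1]

t=0: δ = [2.083e-01, 8.333e-02, 4.167e-02]  (obs o_0=1)
t=1: δ = [4.630e-03, 3.472e-02, 7.234e-03]  ψ = [2, 0, 0]  (obs o_1=3)
t=2: δ = [2.411e-03, 3.617e-03, 3.617e-03]  ψ = [1, 1, 1]  (obs o_2=1)
t=3: δ = [6.028e-04, 2.512e-04, 3.768e-04]  ψ = [2, 1, 1]  (obs o_3=0)
t=4: δ = [6.279e-05, 5.023e-05, 6.279e-05]  ψ = [2, 0, 0]  (obs o_4=0)
t=5: δ = [6.977e-06, 1.047e-05, 2.180e-06]  ψ = [2, 0, 0]  (obs o_5=3)
backtrack: best end state = 1; path = [0, 1, 1, 2, 0, 1]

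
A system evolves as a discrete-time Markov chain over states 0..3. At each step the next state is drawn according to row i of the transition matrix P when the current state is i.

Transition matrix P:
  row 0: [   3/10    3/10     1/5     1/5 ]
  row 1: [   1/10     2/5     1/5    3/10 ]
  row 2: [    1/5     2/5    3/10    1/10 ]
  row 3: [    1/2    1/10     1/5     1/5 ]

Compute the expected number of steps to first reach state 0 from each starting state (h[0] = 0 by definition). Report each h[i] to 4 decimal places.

First-step conditioning: h[0] = 0; for i ≠ 0, h[i] = 1 + Σ_k P[i][k]·h[k].
  h[1] = 1 + 2/5·h[1] + 1/5·h[2] + 3/10·h[3]
  h[2] = 1 + 2/5·h[1] + 3/10·h[2] + 1/10·h[3]
  h[3] = 1 + 1/10·h[1] + 1/5·h[2] + 1/5·h[3]
Solving the 3×3 linear system over states ≠ 0 gives exactly h = [0, 330/71, 320/71, 210/71] (h[0] = 0 is the target).

h = [0.0000, 4.6479, 4.5070, 2.9577]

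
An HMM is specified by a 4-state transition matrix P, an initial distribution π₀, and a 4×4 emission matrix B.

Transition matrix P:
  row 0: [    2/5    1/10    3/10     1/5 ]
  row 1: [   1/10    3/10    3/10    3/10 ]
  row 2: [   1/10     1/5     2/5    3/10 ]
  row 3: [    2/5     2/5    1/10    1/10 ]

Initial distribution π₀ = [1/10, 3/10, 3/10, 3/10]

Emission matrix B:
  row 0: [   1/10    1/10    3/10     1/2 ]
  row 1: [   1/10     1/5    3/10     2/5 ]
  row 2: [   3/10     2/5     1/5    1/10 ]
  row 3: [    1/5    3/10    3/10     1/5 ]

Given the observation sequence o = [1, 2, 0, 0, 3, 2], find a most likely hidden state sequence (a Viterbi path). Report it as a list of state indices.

t=0: δ = [1.000e-02, 6.000e-02, 1.200e-01, 9.000e-02]  (obs o_0=1)
t=1: δ = [1.080e-02, 1.080e-02, 9.600e-03, 1.080e-02]  ψ = [3, 3, 2, 2]  (obs o_1=2)
t=2: δ = [4.320e-04, 4.320e-04, 1.152e-03, 6.480e-04]  ψ = [0, 3, 2, 1]  (obs o_2=0)
t=3: δ = [2.592e-05, 2.592e-05, 1.382e-04, 6.912e-05]  ψ = [3, 3, 2, 2]  (obs o_3=0)
t=4: δ = [1.382e-05, 1.106e-05, 5.530e-06, 8.294e-06]  ψ = [3, 2, 2, 2]  (obs o_4=3)
t=5: δ = [1.659e-06, 9.953e-07, 8.294e-07, 9.953e-07]  ψ = [0, 1, 0, 1]  (obs o_5=2)
backtrack: best end state = 0; path = [2, 2, 2, 3, 0, 0]

path = [2, 2, 2, 3, 0, 0]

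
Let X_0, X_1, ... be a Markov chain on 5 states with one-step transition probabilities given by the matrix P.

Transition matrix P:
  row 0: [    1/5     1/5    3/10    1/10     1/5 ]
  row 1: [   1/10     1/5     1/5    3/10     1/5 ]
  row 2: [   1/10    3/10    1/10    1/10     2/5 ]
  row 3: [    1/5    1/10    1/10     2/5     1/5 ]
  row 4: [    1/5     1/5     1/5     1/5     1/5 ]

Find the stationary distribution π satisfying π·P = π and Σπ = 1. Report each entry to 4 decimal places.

Balance equations π_j = Σ_i π_i·P[i][j]:
  π_0 = 1/5·π_0 + 1/10·π_1 + 1/10·π_2 + 1/5·π_3 + 1/5·π_4
  π_1 = 1/5·π_0 + 1/5·π_1 + 3/10·π_2 + 1/10·π_3 + 1/5·π_4
  π_2 = 3/10·π_0 + 1/5·π_1 + 1/10·π_2 + 1/10·π_3 + 1/5·π_4
  π_3 = 1/10·π_0 + 3/10·π_1 + 1/10·π_2 + 2/5·π_3 + 1/5·π_4
  normalize: π_0 + π_1 + π_2 + π_3 + π_4 = 1
Solving the linear system gives exactly π = [52/319, 62/319, 56/319, 74/319, 75/319].

π = [0.1630, 0.1944, 0.1755, 0.2320, 0.2351]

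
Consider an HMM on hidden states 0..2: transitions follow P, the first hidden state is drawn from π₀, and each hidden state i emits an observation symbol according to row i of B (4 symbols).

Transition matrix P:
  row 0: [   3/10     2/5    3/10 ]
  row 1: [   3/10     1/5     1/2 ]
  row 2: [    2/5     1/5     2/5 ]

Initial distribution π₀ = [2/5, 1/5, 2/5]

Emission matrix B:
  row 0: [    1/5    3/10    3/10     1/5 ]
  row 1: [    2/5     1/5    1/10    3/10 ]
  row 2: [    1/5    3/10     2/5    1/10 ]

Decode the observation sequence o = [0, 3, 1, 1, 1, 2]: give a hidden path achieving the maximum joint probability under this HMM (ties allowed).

path = [0, 1, 2, 2, 2, 2]

t=0: δ = [8.000e-02, 8.000e-02, 8.000e-02]  (obs o_0=0)
t=1: δ = [6.400e-03, 9.600e-03, 4.000e-03]  ψ = [2, 0, 1]  (obs o_1=3)
t=2: δ = [8.640e-04, 5.120e-04, 1.440e-03]  ψ = [1, 0, 1]  (obs o_2=1)
t=3: δ = [1.728e-04, 6.912e-05, 1.728e-04]  ψ = [2, 0, 2]  (obs o_3=1)
t=4: δ = [2.074e-05, 1.382e-05, 2.074e-05]  ψ = [2, 0, 2]  (obs o_4=1)
t=5: δ = [2.488e-06, 8.294e-07, 3.318e-06]  ψ = [2, 0, 2]  (obs o_5=2)
backtrack: best end state = 2; path = [0, 1, 2, 2, 2, 2]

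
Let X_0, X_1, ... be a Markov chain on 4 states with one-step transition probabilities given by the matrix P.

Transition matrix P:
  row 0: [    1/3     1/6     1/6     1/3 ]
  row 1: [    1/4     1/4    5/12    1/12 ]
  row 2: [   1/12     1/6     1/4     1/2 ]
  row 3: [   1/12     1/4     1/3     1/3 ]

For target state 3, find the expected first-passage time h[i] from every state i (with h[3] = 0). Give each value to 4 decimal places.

First-step conditioning: h[3] = 0; for i ≠ 3, h[i] = 1 + Σ_k P[i][k]·h[k].
  h[0] = 1 + 1/3·h[0] + 1/6·h[1] + 1/6·h[2]
  h[1] = 1 + 1/4·h[0] + 1/4·h[1] + 5/12·h[2]
  h[2] = 1 + 1/12·h[0] + 1/6·h[1] + 1/4·h[2]
Solving the 3×3 linear system over states ≠ 3 gives exactly h = [242/79, 296/79, 198/79, 0] (h[3] = 0 is the target).

h = [3.0633, 3.7468, 2.5063, 0.0000]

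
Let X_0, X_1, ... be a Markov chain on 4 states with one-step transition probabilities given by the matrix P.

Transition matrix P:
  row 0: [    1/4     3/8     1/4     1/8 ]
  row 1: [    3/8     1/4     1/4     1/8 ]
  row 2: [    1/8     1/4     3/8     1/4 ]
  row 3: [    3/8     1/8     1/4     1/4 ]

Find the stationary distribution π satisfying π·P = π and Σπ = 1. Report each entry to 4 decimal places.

π = [0.2698, 0.2608, 0.2857, 0.1837]

Balance equations π_j = Σ_i π_i·P[i][j]:
  π_0 = 1/4·π_0 + 3/8·π_1 + 1/8·π_2 + 3/8·π_3
  π_1 = 3/8·π_0 + 1/4·π_1 + 1/4·π_2 + 1/8·π_3
  π_2 = 1/4·π_0 + 1/4·π_1 + 3/8·π_2 + 1/4·π_3
  normalize: π_0 + π_1 + π_2 + π_3 = 1
Solving the linear system gives exactly π = [17/63, 115/441, 2/7, 9/49].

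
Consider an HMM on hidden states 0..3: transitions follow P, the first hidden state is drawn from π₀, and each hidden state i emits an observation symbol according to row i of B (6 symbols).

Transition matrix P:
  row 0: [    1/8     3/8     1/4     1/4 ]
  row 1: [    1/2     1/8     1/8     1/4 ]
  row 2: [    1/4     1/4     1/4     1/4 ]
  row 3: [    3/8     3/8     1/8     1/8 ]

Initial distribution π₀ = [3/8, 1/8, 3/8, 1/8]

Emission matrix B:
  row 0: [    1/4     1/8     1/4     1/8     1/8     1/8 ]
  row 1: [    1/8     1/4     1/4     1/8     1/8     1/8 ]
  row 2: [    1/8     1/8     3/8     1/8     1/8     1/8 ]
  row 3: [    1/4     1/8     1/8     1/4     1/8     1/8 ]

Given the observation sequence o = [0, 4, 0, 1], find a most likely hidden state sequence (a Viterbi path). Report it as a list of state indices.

path = [0, 1, 0, 1]

t=0: δ = [9.375e-02, 1.562e-02, 4.688e-02, 3.125e-02]  (obs o_0=0)
t=1: δ = [1.465e-03, 4.395e-03, 2.930e-03, 2.930e-03]  ψ = [0, 0, 0, 0]  (obs o_1=4)
t=2: δ = [5.493e-04, 1.373e-04, 9.155e-05, 2.747e-04]  ψ = [1, 3, 2, 1]  (obs o_2=0)
t=3: δ = [1.287e-05, 5.150e-05, 1.717e-05, 1.717e-05]  ψ = [3, 0, 0, 0]  (obs o_3=1)
backtrack: best end state = 1; path = [0, 1, 0, 1]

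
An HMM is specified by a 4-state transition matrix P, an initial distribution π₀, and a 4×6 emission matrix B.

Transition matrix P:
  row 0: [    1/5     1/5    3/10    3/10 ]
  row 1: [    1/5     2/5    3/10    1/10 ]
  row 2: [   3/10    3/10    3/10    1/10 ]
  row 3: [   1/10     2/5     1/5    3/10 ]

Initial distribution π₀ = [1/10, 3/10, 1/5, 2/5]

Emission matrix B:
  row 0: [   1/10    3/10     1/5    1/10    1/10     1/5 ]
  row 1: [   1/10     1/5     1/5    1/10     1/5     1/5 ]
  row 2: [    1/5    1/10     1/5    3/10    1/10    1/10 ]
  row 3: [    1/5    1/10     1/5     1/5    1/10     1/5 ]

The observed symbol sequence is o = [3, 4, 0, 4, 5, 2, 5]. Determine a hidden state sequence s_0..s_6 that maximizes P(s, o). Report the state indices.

t=0: δ = [1.000e-02, 3.000e-02, 6.000e-02, 8.000e-02]  (obs o_0=3)
t=1: δ = [1.800e-03, 6.400e-03, 1.800e-03, 2.400e-03]  ψ = [2, 3, 2, 3]  (obs o_1=4)
t=2: δ = [1.280e-04, 2.560e-04, 3.840e-04, 1.440e-04]  ψ = [1, 1, 1, 3]  (obs o_2=0)
t=3: δ = [1.152e-05, 2.304e-05, 1.152e-05, 4.320e-06]  ψ = [2, 2, 2, 3]  (obs o_3=4)
t=4: δ = [9.216e-07, 1.843e-06, 6.912e-07, 6.912e-07]  ψ = [1, 1, 1, 0]  (obs o_4=5)
t=5: δ = [7.373e-08, 1.475e-07, 1.106e-07, 5.530e-08]  ψ = [1, 1, 1, 0]  (obs o_5=2)
t=6: δ = [6.636e-09, 1.180e-08, 4.424e-09, 4.424e-09]  ψ = [2, 1, 1, 0]  (obs o_6=5)
backtrack: best end state = 1; path = [3, 1, 2, 1, 1, 1, 1]

path = [3, 1, 2, 1, 1, 1, 1]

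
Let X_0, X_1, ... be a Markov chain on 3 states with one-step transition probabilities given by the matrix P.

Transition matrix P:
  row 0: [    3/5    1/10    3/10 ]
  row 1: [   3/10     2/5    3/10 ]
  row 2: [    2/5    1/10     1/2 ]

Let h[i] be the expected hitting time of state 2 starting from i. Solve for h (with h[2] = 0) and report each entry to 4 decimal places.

First-step conditioning: h[2] = 0; for i ≠ 2, h[i] = 1 + Σ_k P[i][k]·h[k].
  h[0] = 1 + 3/5·h[0] + 1/10·h[1]
  h[1] = 1 + 3/10·h[0] + 2/5·h[1]
Solving the 2×2 linear system over states ≠ 2 gives exactly h = [10/3, 10/3, 0] (h[2] = 0 is the target).

h = [3.3333, 3.3333, 0.0000]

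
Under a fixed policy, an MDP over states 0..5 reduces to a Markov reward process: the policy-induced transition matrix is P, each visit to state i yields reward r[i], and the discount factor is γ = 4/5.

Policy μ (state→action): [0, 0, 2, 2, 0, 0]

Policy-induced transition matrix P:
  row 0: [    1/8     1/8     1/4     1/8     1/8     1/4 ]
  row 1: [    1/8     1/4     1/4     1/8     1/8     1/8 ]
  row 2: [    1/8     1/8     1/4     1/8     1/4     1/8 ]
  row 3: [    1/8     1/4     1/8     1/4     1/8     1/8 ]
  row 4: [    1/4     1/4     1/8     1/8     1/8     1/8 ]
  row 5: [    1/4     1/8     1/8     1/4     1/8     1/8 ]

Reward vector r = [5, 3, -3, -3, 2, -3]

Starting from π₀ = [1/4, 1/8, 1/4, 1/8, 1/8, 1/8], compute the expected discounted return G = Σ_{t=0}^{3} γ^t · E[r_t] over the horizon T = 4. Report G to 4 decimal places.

G = 0.6230

t=0: π = [0.2500, 0.1250, 0.2500, 0.1250, 0.1250, 0.1250], E[r] = 0.3750, γ^t·E[r] = 0.375000, running G = 0.375000
t=1: π = [0.1563, 0.1719, 0.2031, 0.1563, 0.1563, 0.1563], E[r] = 0.0625, γ^t·E[r] = 0.050000, running G = 0.425000
t=2: π = [0.1641, 0.1855, 0.1914, 0.1641, 0.1504, 0.1445], E[r] = 0.1777, γ^t·E[r] = 0.113750, running G = 0.538750
t=3: π = [0.1619, 0.1875, 0.1926, 0.1636, 0.1489, 0.1455], E[r] = 0.1646, γ^t·E[r] = 0.084250, running G = 0.623000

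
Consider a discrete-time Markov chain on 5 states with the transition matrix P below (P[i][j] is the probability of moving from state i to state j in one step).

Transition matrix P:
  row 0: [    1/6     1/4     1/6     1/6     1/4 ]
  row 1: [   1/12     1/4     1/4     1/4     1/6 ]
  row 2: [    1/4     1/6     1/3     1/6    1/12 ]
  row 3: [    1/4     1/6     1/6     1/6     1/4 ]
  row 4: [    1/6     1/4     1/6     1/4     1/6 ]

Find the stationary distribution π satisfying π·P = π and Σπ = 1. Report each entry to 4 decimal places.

Balance equations π_j = Σ_i π_i·P[i][j]:
  π_0 = 1/6·π_0 + 1/12·π_1 + 1/4·π_2 + 1/4·π_3 + 1/6·π_4
  π_1 = 1/4·π_0 + 1/4·π_1 + 1/6·π_2 + 1/6·π_3 + 1/4·π_4
  π_2 = 1/6·π_0 + 1/4·π_1 + 1/3·π_2 + 1/6·π_3 + 1/6·π_4
  π_3 = 1/6·π_0 + 1/4·π_1 + 1/6·π_2 + 1/6·π_3 + 1/4·π_4
  normalize: π_0 + π_1 + π_2 + π_3 + π_4 = 1
Solving the linear system gives exactly π = [1746/9497, 2041/9497, 4207/18994, 3791/18994, 1711/9497].

π = [0.1838, 0.2149, 0.2215, 0.1996, 0.1802]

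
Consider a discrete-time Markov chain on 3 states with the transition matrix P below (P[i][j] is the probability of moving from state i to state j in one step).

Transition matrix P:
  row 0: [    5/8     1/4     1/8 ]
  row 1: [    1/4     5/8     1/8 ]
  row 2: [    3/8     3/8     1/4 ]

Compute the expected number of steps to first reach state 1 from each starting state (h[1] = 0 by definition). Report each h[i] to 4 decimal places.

First-step conditioning: h[1] = 0; for i ≠ 1, h[i] = 1 + Σ_k P[i][k]·h[k].
  h[0] = 1 + 5/8·h[0] + 1/8·h[2]
  h[2] = 1 + 3/8·h[0] + 1/4·h[2]
Solving the 2×2 linear system over states ≠ 1 gives exactly h = [56/15, 0, 16/5] (h[1] = 0 is the target).

h = [3.7333, 0.0000, 3.2000]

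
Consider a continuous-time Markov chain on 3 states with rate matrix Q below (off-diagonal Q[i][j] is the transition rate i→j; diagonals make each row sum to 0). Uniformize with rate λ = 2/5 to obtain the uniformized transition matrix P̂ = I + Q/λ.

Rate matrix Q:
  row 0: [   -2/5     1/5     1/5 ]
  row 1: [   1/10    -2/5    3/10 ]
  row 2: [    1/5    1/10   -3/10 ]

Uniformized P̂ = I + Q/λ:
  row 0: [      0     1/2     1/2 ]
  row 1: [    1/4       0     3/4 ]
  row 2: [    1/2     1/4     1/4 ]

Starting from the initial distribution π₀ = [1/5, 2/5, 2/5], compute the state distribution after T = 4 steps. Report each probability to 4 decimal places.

t=0: π = [0.2000, 0.4000, 0.4000]
t=1: π = [0.3000, 0.2000, 0.5000]
t=2: π = [0.3000, 0.2750, 0.4250]
t=3: π = [0.2813, 0.2563, 0.4625]
t=4: π = [0.2953, 0.2563, 0.4484]

π = [0.2953, 0.2563, 0.4484]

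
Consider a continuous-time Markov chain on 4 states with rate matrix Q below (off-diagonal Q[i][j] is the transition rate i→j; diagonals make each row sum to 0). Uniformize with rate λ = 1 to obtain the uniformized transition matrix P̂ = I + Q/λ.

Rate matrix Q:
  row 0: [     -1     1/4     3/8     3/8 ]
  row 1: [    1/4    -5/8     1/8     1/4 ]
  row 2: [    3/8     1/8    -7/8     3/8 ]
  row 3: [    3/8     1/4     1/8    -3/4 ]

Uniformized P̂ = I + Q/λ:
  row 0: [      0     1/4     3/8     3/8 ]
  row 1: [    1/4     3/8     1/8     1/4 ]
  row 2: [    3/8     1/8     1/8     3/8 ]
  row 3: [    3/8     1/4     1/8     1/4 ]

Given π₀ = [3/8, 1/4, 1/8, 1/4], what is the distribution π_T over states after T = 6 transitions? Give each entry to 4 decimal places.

π = [0.2494, 0.2589, 0.1871, 0.3045]

t=0: π = [0.3750, 0.2500, 0.1250, 0.2500]
t=1: π = [0.2031, 0.2656, 0.2188, 0.3125]
t=2: π = [0.2656, 0.2559, 0.1758, 0.3027]
t=3: π = [0.2434, 0.2600, 0.1914, 0.3052]
t=4: π = [0.2512, 0.2586, 0.1859, 0.3044]
t=5: π = [0.2485, 0.2591, 0.1878, 0.3046]
t=6: π = [0.2494, 0.2589, 0.1871, 0.3045]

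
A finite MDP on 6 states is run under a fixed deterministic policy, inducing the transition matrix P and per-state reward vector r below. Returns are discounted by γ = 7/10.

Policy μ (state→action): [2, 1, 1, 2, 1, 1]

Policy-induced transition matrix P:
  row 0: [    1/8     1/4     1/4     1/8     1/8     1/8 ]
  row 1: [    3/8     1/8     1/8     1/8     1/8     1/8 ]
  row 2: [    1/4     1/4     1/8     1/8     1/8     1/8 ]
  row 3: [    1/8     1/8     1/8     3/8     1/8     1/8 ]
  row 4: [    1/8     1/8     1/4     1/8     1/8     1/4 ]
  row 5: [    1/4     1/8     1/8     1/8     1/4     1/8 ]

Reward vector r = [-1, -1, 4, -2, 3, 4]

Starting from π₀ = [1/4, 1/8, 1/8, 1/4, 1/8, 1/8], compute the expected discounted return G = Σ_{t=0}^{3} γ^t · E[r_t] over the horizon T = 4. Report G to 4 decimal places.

t=0: π = [0.2500, 0.1250, 0.1250, 0.2500, 0.1250, 0.1250], E[r] = 0.5000, γ^t·E[r] = 0.500000, running G = 0.500000
t=1: π = [0.1875, 0.1719, 0.1719, 0.1875, 0.1406, 0.1406], E[r] = 0.9375, γ^t·E[r] = 0.656250, running G = 1.156250
t=2: π = [0.2070, 0.1699, 0.1660, 0.1719, 0.1426, 0.1426], E[r] = 0.9414, γ^t·E[r] = 0.461289, running G = 1.617539
t=3: π = [0.2061, 0.1716, 0.1687, 0.1680, 0.1428, 0.1428], E[r] = 0.9609, γ^t·E[r] = 0.329602, running G = 1.947141

G = 1.9471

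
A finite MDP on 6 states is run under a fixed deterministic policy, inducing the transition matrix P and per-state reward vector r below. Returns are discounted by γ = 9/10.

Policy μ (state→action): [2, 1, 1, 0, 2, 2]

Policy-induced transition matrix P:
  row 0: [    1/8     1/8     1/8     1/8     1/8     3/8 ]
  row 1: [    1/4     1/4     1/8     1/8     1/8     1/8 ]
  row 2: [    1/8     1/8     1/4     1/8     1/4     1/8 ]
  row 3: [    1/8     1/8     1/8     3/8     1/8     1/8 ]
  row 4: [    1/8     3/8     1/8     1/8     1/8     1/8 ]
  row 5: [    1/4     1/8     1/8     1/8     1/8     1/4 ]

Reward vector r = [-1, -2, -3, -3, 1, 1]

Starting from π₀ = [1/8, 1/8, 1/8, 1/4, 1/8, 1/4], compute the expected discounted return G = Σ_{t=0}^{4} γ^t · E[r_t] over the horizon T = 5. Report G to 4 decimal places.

t=0: π = [0.1250, 0.1250, 0.1250, 0.2500, 0.1250, 0.2500], E[r] = -1.1250, γ^t·E[r] = -1.125000, running G = -1.125000
t=1: π = [0.1719, 0.1719, 0.1406, 0.1875, 0.1406, 0.1875], E[r] = -1.1719, γ^t·E[r] = -1.054688, running G = -2.179688
t=2: π = [0.1699, 0.1816, 0.1426, 0.1719, 0.1426, 0.1914], E[r] = -1.1426, γ^t·E[r] = -0.925488, running G = -3.105176
t=3: π = [0.1716, 0.1833, 0.1428, 0.1680, 0.1428, 0.1914], E[r] = -1.1365, γ^t·E[r] = -0.828490, running G = -3.933666
t=4: π = [0.1718, 0.1836, 0.1429, 0.1670, 0.1429, 0.1918], E[r] = -1.1339, γ^t·E[r] = -0.743979, running G = -4.677645

G = -4.6776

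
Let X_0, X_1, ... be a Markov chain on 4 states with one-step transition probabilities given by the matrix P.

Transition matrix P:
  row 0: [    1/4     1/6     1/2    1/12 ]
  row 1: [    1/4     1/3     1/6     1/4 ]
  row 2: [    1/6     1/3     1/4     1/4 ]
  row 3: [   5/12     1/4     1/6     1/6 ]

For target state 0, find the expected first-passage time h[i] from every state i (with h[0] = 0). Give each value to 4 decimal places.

h = [0.0000, 3.6588, 3.9915, 3.0959]

First-step conditioning: h[0] = 0; for i ≠ 0, h[i] = 1 + Σ_k P[i][k]·h[k].
  h[1] = 1 + 1/3·h[1] + 1/6·h[2] + 1/4·h[3]
  h[2] = 1 + 1/3·h[1] + 1/4·h[2] + 1/4·h[3]
  h[3] = 1 + 1/4·h[1] + 1/6·h[2] + 1/6·h[3]
Solving the 3×3 linear system over states ≠ 0 gives exactly h = [0, 1716/469, 1872/469, 1452/469] (h[0] = 0 is the target).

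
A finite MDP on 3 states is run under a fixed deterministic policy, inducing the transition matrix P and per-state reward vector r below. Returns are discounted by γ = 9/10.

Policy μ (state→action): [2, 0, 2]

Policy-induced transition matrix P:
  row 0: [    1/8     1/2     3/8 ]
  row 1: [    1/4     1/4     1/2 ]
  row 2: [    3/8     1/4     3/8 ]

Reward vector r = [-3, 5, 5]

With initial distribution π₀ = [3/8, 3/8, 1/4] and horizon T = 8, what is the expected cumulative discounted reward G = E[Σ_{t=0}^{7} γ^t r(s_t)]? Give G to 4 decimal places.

G = 15.6115

t=0: π = [0.3750, 0.3750, 0.2500], E[r] = 2.0000, γ^t·E[r] = 2.000000, running G = 2.000000
t=1: π = [0.2344, 0.3438, 0.4219], E[r] = 3.1250, γ^t·E[r] = 2.812500, running G = 4.812500
t=2: π = [0.2734, 0.3086, 0.4180], E[r] = 2.8125, γ^t·E[r] = 2.278125, running G = 7.090625
t=3: π = [0.2681, 0.3184, 0.4136], E[r] = 2.8555, γ^t·E[r] = 2.081637, running G = 9.172262
t=4: π = [0.2682, 0.3170, 0.4148], E[r] = 2.8545, γ^t·E[r] = 1.872832, running G = 11.045094
t=5: π = [0.2683, 0.3170, 0.4146], E[r] = 2.8534, γ^t·E[r] = 1.684900, running G = 12.729994
t=6: π = [0.2683, 0.3171, 0.4146], E[r] = 2.8537, γ^t·E[r] = 1.516573, running G = 14.246567
t=7: π = [0.2683, 0.3171, 0.4146], E[r] = 2.8537, γ^t·E[r] = 1.364895, running G = 15.611462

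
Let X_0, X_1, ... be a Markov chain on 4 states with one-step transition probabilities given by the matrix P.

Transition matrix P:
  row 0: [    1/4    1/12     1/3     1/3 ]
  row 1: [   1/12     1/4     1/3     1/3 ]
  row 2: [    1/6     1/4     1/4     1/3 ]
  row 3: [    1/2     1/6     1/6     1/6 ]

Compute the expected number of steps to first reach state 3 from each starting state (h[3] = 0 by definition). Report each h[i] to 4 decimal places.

h = [3.0000, 3.0000, 3.0000, 0.0000]

First-step conditioning: h[3] = 0; for i ≠ 3, h[i] = 1 + Σ_k P[i][k]·h[k].
  h[0] = 1 + 1/4·h[0] + 1/12·h[1] + 1/3·h[2]
  h[1] = 1 + 1/12·h[0] + 1/4·h[1] + 1/3·h[2]
  h[2] = 1 + 1/6·h[0] + 1/4·h[1] + 1/4·h[2]
Solving the 3×3 linear system over states ≠ 3 gives exactly h = [3, 3, 3, 0] (h[3] = 0 is the target).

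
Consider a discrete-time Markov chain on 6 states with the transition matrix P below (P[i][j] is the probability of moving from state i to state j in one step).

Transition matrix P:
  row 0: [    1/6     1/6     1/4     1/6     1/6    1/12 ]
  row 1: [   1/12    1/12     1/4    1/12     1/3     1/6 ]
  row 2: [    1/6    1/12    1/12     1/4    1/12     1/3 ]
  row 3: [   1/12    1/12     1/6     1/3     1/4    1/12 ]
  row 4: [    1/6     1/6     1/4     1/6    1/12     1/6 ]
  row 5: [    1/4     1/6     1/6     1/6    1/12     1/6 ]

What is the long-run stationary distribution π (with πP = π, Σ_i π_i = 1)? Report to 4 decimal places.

Balance equations π_j = Σ_i π_i·P[i][j]:
  π_0 = 1/6·π_0 + 1/12·π_1 + 1/6·π_2 + 1/12·π_3 + 1/6·π_4 + 1/4·π_5
  π_1 = 1/6·π_0 + 1/12·π_1 + 1/12·π_2 + 1/12·π_3 + 1/6·π_4 + 1/6·π_5
  π_2 = 1/4·π_0 + 1/4·π_1 + 1/12·π_2 + 1/6·π_3 + 1/4·π_4 + 1/6·π_5
  π_3 = 1/6·π_0 + 1/12·π_1 + 1/4·π_2 + 1/3·π_3 + 1/6·π_4 + 1/6·π_5
  π_4 = 1/6·π_0 + 1/3·π_1 + 1/12·π_2 + 1/4·π_3 + 1/12·π_4 + 1/12·π_5
  normalize: π_0 + π_1 + π_2 + π_3 + π_4 + π_5 = 1
Solving the linear system gives exactly π = [40870/266831, 32965/266831, 50043/266831, 55074/266831, 43062/266831, 44817/266831].

π = [0.1532, 0.1235, 0.1875, 0.2064, 0.1614, 0.1680]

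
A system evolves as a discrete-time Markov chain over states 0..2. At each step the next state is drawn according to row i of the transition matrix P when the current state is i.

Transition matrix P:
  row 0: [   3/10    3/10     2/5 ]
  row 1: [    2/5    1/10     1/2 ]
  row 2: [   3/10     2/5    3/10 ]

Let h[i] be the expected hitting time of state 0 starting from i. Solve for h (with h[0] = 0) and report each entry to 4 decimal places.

h = [0.0000, 2.7907, 3.0233]

First-step conditioning: h[0] = 0; for i ≠ 0, h[i] = 1 + Σ_k P[i][k]·h[k].
  h[1] = 1 + 1/10·h[1] + 1/2·h[2]
  h[2] = 1 + 2/5·h[1] + 3/10·h[2]
Solving the 2×2 linear system over states ≠ 0 gives exactly h = [0, 120/43, 130/43] (h[0] = 0 is the target).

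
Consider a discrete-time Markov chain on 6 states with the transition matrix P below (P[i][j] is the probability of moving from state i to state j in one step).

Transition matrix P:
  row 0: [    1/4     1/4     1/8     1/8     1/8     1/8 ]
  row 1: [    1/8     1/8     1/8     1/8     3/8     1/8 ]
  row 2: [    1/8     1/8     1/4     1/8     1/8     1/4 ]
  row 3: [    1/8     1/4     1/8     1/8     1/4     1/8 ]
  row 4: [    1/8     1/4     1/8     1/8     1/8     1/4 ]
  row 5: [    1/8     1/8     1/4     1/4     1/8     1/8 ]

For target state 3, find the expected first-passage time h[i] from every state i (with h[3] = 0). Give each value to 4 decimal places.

h = [6.8537, 6.8296, 6.7330, 0.0000, 6.7451, 5.9849]

First-step conditioning: h[3] = 0; for i ≠ 3, h[i] = 1 + Σ_k P[i][k]·h[k].
  h[0] = 1 + 1/4·h[0] + 1/4·h[1] + 1/8·h[2] + 1/8·h[4] + 1/8·h[5]
  h[1] = 1 + 1/8·h[0] + 1/8·h[1] + 1/8·h[2] + 3/8·h[4] + 1/8·h[5]
  h[2] = 1 + 1/8·h[0] + 1/8·h[1] + 1/4·h[2] + 1/8·h[4] + 1/4·h[5]
  h[4] = 1 + 1/8·h[0] + 1/4·h[1] + 1/8·h[2] + 1/8·h[4] + 1/4·h[5]
  h[5] = 1 + 1/8·h[0] + 1/8·h[1] + 1/4·h[2] + 1/8·h[4] + 1/8·h[5]
Solving the 5×5 linear system over states ≠ 3 gives exactly h = [4544/663, 4528/663, 1488/221, 0, 344/51, 3968/663] (h[3] = 0 is the target).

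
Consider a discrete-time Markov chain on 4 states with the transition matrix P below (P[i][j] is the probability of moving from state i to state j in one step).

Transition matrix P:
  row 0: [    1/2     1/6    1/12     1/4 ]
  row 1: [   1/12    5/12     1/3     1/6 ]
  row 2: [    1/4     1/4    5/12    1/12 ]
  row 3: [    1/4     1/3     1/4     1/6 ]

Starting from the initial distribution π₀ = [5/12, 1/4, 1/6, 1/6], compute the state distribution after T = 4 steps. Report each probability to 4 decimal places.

π = [0.2703, 0.2893, 0.2734, 0.1670]

t=0: π = [0.4167, 0.2500, 0.1667, 0.1667]
t=1: π = [0.3125, 0.2708, 0.2292, 0.1875]
t=2: π = [0.2830, 0.2847, 0.2587, 0.1736]
t=3: π = [0.2733, 0.2883, 0.2697, 0.1687]
t=4: π = [0.2703, 0.2893, 0.2734, 0.1670]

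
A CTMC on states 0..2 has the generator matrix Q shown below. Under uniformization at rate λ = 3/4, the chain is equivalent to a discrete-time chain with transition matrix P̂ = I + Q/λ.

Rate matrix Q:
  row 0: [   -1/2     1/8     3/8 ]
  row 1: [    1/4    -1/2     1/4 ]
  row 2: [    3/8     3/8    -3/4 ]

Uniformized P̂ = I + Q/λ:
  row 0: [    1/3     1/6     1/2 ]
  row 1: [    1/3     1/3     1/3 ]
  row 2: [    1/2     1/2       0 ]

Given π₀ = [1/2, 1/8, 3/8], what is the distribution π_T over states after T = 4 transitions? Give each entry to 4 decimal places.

t=0: π = [0.5000, 0.1250, 0.3750]
t=1: π = [0.3958, 0.3125, 0.2917]
t=2: π = [0.3819, 0.3160, 0.3021]
t=3: π = [0.3837, 0.3200, 0.2963]
t=4: π = [0.3827, 0.3188, 0.2985]

π = [0.3827, 0.3188, 0.2985]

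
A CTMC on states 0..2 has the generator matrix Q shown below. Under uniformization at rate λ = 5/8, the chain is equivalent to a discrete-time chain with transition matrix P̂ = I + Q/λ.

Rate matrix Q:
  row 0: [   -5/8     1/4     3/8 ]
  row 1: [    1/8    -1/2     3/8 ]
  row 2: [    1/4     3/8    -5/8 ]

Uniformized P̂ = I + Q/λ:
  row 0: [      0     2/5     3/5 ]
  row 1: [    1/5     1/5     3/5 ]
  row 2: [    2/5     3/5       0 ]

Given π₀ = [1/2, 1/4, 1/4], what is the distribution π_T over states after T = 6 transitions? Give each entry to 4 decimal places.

π = [0.2321, 0.3987, 0.3692]

t=0: π = [0.5000, 0.2500, 0.2500]
t=1: π = [0.1500, 0.4000, 0.4500]
t=2: π = [0.2600, 0.4100, 0.3300]
t=3: π = [0.2140, 0.3840, 0.4020]
t=4: π = [0.2376, 0.4036, 0.3588]
t=5: π = [0.2242, 0.3910, 0.3847]
t=6: π = [0.2321, 0.3987, 0.3692]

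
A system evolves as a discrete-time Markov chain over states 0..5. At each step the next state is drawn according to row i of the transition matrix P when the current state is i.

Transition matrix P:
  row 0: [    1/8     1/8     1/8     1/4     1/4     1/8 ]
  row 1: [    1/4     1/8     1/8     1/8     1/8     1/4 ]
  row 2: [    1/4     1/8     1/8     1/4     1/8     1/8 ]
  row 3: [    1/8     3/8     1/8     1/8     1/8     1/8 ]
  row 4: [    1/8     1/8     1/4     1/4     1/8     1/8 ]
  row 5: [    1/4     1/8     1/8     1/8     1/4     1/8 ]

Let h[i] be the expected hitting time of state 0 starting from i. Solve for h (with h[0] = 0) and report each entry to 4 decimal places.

h = [0.0000, 4.7274, 4.7909, 5.3091, 5.3898, 4.8010]

First-step conditioning: h[0] = 0; for i ≠ 0, h[i] = 1 + Σ_k P[i][k]·h[k].
  h[1] = 1 + 1/8·h[1] + 1/8·h[2] + 1/8·h[3] + 1/8·h[4] + 1/4·h[5]
  h[2] = 1 + 1/8·h[1] + 1/8·h[2] + 1/4·h[3] + 1/8·h[4] + 1/8·h[5]
  h[3] = 1 + 3/8·h[1] + 1/8·h[2] + 1/8·h[3] + 1/8·h[4] + 1/8·h[5]
  h[4] = 1 + 1/8·h[1] + 1/4·h[2] + 1/4·h[3] + 1/8·h[4] + 1/8·h[5]
  h[5] = 1 + 1/8·h[1] + 1/8·h[2] + 1/8·h[3] + 1/4·h[4] + 1/8·h[5]
Solving the 5×5 linear system over states ≠ 0 gives exactly h = [0, 12504/2645, 12672/2645, 42128/7935, 14256/2645, 38096/7935] (h[0] = 0 is the target).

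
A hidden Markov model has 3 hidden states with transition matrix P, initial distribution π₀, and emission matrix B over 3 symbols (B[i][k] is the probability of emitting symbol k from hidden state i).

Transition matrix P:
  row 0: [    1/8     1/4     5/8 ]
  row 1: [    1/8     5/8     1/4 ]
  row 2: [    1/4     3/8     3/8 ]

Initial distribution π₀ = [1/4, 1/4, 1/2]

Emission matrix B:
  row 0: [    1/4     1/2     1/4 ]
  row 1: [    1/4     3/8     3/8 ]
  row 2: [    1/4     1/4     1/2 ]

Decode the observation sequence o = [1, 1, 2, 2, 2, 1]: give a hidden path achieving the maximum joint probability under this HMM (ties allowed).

t=0: δ = [1.250e-01, 9.375e-02, 1.250e-01]  (obs o_0=1)
t=1: δ = [1.562e-02, 2.197e-02, 1.953e-02]  ψ = [2, 1, 0]  (obs o_1=1)
t=2: δ = [1.221e-03, 5.150e-03, 4.883e-03]  ψ = [2, 1, 0]  (obs o_2=2)
t=3: δ = [3.052e-04, 1.207e-03, 9.155e-04]  ψ = [2, 1, 2]  (obs o_3=2)
t=4: δ = [5.722e-05, 2.829e-04, 1.717e-04]  ψ = [2, 1, 2]  (obs o_4=2)
t=5: δ = [2.146e-05, 6.630e-05, 1.768e-05]  ψ = [2, 1, 1]  (obs o_5=1)
backtrack: best end state = 1; path = [1, 1, 1, 1, 1, 1]

path = [1, 1, 1, 1, 1, 1]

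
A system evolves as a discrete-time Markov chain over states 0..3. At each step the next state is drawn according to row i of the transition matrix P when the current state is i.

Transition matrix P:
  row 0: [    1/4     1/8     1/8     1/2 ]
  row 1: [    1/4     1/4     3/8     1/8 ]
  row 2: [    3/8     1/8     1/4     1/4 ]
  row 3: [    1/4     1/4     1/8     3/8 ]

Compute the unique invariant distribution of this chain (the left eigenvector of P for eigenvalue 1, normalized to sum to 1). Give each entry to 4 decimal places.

π = [0.2747, 0.1910, 0.1974, 0.3369]

Balance equations π_j = Σ_i π_i·P[i][j]:
  π_0 = 1/4·π_0 + 1/4·π_1 + 3/8·π_2 + 1/4·π_3
  π_1 = 1/8·π_0 + 1/4·π_1 + 1/8·π_2 + 1/4·π_3
  π_2 = 1/8·π_0 + 3/8·π_1 + 1/4·π_2 + 1/8·π_3
  normalize: π_0 + π_1 + π_2 + π_3 = 1
Solving the linear system gives exactly π = [64/233, 89/466, 46/233, 157/466].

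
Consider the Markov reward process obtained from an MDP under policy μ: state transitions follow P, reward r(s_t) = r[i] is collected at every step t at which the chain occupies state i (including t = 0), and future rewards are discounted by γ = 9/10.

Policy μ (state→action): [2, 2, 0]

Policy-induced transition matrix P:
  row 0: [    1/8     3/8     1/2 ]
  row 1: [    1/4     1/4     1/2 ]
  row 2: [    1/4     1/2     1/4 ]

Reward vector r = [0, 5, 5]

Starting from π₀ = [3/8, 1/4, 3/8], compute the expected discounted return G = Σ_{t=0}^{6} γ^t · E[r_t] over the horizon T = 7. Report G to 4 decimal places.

G = 19.6018

t=0: π = [0.3750, 0.2500, 0.3750], E[r] = 3.1250, γ^t·E[r] = 3.125000, running G = 3.125000
t=1: π = [0.2031, 0.3906, 0.4063], E[r] = 3.9844, γ^t·E[r] = 3.585938, running G = 6.710938
t=2: π = [0.2246, 0.3770, 0.3984], E[r] = 3.8770, γ^t·E[r] = 3.140332, running G = 9.851270
t=3: π = [0.2219, 0.3777, 0.4004], E[r] = 3.8904, γ^t·E[r] = 2.836088, running G = 12.687357
t=4: π = [0.2223, 0.3778, 0.3999], E[r] = 3.8887, γ^t·E[r] = 2.551378, running G = 15.238735
t=5: π = [0.2222, 0.3778, 0.4000], E[r] = 3.8889, γ^t·E[r] = 2.296364, running G = 17.535099
t=6: π = [0.2222, 0.3778, 0.4000], E[r] = 3.8889, γ^t·E[r] = 2.066713, running G = 19.601812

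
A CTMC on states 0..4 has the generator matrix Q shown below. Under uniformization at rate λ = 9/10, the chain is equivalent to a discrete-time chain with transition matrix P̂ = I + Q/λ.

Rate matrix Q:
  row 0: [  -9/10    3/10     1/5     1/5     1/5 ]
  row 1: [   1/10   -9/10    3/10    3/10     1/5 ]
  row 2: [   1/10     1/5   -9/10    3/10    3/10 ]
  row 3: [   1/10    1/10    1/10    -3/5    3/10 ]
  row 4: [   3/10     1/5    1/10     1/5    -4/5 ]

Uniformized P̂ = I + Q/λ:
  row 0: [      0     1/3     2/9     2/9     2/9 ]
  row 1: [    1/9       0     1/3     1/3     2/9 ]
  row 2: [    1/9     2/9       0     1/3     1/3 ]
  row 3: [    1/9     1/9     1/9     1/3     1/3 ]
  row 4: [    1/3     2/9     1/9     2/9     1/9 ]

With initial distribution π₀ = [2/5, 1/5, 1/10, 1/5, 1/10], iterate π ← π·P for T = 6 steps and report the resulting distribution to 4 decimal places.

π = [0.1488, 0.1690, 0.1487, 0.2897, 0.2438]

t=0: π = [0.4000, 0.2000, 0.1000, 0.2000, 0.1000]
t=1: π = [0.0889, 0.2000, 0.1889, 0.2778, 0.2444]
t=2: π = [0.1556, 0.1568, 0.1444, 0.2963, 0.2469]
t=3: π = [0.1487, 0.1717, 0.1472, 0.2886, 0.2438]
t=4: π = [0.1488, 0.1685, 0.1494, 0.2897, 0.2436]
t=5: π = [0.1487, 0.1691, 0.1485, 0.2897, 0.2440]
t=6: π = [0.1488, 0.1690, 0.1487, 0.2897, 0.2438]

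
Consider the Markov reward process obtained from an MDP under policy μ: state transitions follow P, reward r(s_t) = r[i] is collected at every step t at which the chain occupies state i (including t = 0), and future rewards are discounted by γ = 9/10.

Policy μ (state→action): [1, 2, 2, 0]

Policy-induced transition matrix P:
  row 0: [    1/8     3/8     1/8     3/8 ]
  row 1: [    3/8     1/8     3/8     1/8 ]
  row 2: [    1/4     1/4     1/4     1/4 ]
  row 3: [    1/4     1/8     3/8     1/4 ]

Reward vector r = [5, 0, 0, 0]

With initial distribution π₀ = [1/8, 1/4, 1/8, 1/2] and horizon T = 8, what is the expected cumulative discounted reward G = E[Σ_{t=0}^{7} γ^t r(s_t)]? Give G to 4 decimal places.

G = 6.4767

t=0: π = [0.1250, 0.2500, 0.1250, 0.5000], E[r] = 0.6250, γ^t·E[r] = 0.625000, running G = 0.625000
t=1: π = [0.2656, 0.1719, 0.3281, 0.2344], E[r] = 1.3281, γ^t·E[r] = 1.195313, running G = 1.820313
t=2: π = [0.2383, 0.2324, 0.2676, 0.2617], E[r] = 1.1914, γ^t·E[r] = 0.965039, running G = 2.785352
t=3: π = [0.2493, 0.2180, 0.2820, 0.2507], E[r] = 1.2463, γ^t·E[r] = 0.908580, running G = 3.693932
t=4: π = [0.2461, 0.2226, 0.2774, 0.2539], E[r] = 1.2305, γ^t·E[r] = 0.807311, running G = 4.501242
t=5: π = [0.2471, 0.2212, 0.2788, 0.2529], E[r] = 1.2353, γ^t·E[r] = 0.729429, running G = 5.230671
t=6: π = [0.2468, 0.2216, 0.2784, 0.2532], E[r] = 1.2338, γ^t·E[r] = 0.655713, running G = 5.886385
t=7: π = [0.2469, 0.2215, 0.2785, 0.2531], E[r] = 1.2343, γ^t·E[r] = 0.590352, running G = 6.476736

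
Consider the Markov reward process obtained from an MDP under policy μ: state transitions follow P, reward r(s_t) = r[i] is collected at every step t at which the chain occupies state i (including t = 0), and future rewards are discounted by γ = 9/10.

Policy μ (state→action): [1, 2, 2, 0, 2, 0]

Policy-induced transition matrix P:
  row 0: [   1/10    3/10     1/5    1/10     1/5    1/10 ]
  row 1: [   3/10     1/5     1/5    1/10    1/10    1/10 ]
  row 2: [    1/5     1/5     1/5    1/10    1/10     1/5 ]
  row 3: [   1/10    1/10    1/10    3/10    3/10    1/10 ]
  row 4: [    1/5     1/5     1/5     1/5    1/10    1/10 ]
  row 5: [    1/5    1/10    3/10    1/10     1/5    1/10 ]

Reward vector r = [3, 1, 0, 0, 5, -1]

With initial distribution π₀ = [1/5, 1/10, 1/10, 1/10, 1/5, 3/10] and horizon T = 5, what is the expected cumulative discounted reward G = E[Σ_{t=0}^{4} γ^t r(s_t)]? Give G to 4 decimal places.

G = 5.8388

t=0: π = [0.2000, 0.1000, 0.1000, 0.1000, 0.2000, 0.3000], E[r] = 1.4000, γ^t·E[r] = 1.400000, running G = 1.400000
t=1: π = [0.1800, 0.1800, 0.2200, 0.1400, 0.1700, 0.1100], E[r] = 1.4600, γ^t·E[r] = 1.314000, running G = 2.714000
t=2: π = [0.1860, 0.1930, 0.1970, 0.1450, 0.1570, 0.1220], E[r] = 1.4140, γ^t·E[r] = 1.145340, running G = 3.859340
t=3: π = [0.1862, 0.1919, 0.1977, 0.1447, 0.1598, 0.1197], E[r] = 1.4298, γ^t·E[r] = 1.042324, running G = 4.901664
t=4: π = [0.1861, 0.1922, 0.1975, 0.1449, 0.1595, 0.1198], E[r] = 1.4284, γ^t·E[r] = 0.937147, running G = 5.838811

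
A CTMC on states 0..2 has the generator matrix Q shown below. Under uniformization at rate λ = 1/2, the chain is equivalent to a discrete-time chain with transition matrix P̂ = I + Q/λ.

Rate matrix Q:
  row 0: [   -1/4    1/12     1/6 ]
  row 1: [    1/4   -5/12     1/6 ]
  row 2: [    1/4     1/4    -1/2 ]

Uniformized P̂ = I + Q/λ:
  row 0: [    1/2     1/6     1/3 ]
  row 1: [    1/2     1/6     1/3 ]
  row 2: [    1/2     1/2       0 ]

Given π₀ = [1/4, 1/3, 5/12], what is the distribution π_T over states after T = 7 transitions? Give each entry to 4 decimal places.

t=0: π = [0.2500, 0.3333, 0.4167]
t=1: π = [0.5000, 0.3056, 0.1944]
t=2: π = [0.5000, 0.2315, 0.2685]
t=3: π = [0.5000, 0.2562, 0.2438]
t=4: π = [0.5000, 0.2479, 0.2521]
t=5: π = [0.5000, 0.2507, 0.2493]
t=6: π = [0.5000, 0.2498, 0.2502]
t=7: π = [0.5000, 0.2501, 0.2499]

π = [0.5000, 0.2501, 0.2499]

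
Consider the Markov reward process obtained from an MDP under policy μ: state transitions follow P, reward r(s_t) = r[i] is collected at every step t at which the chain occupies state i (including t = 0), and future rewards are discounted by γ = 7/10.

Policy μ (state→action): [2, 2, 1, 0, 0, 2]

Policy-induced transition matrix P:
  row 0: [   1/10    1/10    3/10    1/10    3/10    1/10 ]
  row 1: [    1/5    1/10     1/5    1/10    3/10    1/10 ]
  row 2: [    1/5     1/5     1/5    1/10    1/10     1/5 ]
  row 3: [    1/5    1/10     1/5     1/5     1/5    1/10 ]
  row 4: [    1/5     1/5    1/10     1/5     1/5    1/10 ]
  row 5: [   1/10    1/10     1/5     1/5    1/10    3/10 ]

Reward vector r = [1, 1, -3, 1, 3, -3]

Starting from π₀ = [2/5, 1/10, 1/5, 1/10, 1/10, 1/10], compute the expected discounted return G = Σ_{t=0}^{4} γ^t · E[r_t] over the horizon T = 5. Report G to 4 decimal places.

t=0: π = [0.4000, 0.1000, 0.2000, 0.1000, 0.1000, 0.1000], E[r] = 0.0000, γ^t·E[r] = 0.000000, running G = 0.000000
t=1: π = [0.1500, 0.1300, 0.2300, 0.1300, 0.2200, 0.1400], E[r] = -0.0400, γ^t·E[r] = -0.028000, running G = -0.028000
t=2: π = [0.1710, 0.1450, 0.1930, 0.1490, 0.1910, 0.1510], E[r] = 0.0060, γ^t·E[r] = 0.002940, running G = -0.025060
t=3: π = [0.1678, 0.1384, 0.1980, 0.1491, 0.1972, 0.1495], E[r] = 0.0044, γ^t·E[r] = 0.001509, running G = -0.023551
t=4: π = [0.1683, 0.1395, 0.1971, 0.1496, 0.1959, 0.1497], E[r] = 0.0047, γ^t·E[r] = 0.001128, running G = -0.022422

G = -0.0224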